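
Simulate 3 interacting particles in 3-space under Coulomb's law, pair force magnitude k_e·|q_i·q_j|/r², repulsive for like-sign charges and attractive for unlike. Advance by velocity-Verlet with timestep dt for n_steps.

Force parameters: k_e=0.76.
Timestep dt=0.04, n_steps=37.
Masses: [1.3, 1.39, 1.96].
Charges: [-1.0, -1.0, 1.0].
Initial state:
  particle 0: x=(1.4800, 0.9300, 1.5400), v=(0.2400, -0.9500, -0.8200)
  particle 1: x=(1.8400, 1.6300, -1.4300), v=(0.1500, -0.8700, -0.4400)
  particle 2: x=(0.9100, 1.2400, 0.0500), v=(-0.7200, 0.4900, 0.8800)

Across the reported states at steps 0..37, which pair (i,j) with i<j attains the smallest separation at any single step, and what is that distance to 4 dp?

step 0: x0=(1.4800, 0.9300, 1.5400) x1=(1.8400, 1.6300, -1.4300) x2=(0.9100, 1.2400, 0.0500)
step 1: x0=(1.4895, 0.8920, 1.5071) x1=(1.8459, 1.5952, -1.4475) x2=(0.8813, 1.2596, 0.0852)
step 2: x0=(1.4989, 0.8541, 1.4739) x1=(1.8517, 1.5603, -1.4649) x2=(0.8528, 1.2792, 0.1205)
step 3: x0=(1.5081, 0.8163, 1.4406) x1=(1.8574, 1.5255, -1.4822) x2=(0.8245, 1.2987, 0.1559)
step 4: x0=(1.5171, 0.7785, 1.4069) x1=(1.8630, 1.4906, -1.4994) x2=(0.7963, 1.3182, 0.1914)
step 5: x0=(1.5259, 0.7409, 1.3731) x1=(1.8685, 1.4558, -1.5165) x2=(0.7684, 1.3376, 0.2269)
step 6: x0=(1.5345, 0.7035, 1.3390) x1=(1.8739, 1.4209, -1.5336) x2=(0.7407, 1.3568, 0.2625)
step 7: x0=(1.5429, 0.6662, 1.3047) x1=(1.8792, 1.3861, -1.5505) x2=(0.7133, 1.3760, 0.2982)
step 8: x0=(1.5510, 0.6290, 1.2703) x1=(1.8844, 1.3513, -1.5674) x2=(0.6860, 1.3950, 0.3340)
step 9: x0=(1.5588, 0.5921, 1.2357) x1=(1.8895, 1.3165, -1.5843) x2=(0.6590, 1.4139, 0.3699)
step 10: x0=(1.5664, 0.5553, 1.2009) x1=(1.8945, 1.2817, -1.6011) x2=(0.6322, 1.4326, 0.4059)
step 11: x0=(1.5737, 0.5188, 1.1660) x1=(1.8995, 1.2470, -1.6178) x2=(0.6057, 1.4512, 0.4418)
step 12: x0=(1.5808, 0.4825, 1.1311) x1=(1.9044, 1.2124, -1.6346) x2=(0.5793, 1.4696, 0.4779)
step 13: x0=(1.5876, 0.4464, 1.0961) x1=(1.9093, 1.1777, -1.6513) x2=(0.5532, 1.4878, 0.5139)
step 14: x0=(1.5941, 0.4105, 1.0610) x1=(1.9140, 1.1431, -1.6681) x2=(0.5273, 1.5058, 0.5500)
step 15: x0=(1.6004, 0.3749, 1.0260) x1=(1.9188, 1.1086, -1.6848) x2=(0.5016, 1.5237, 0.5860)
step 16: x0=(1.6064, 0.3394, 0.9910) x1=(1.9235, 1.0741, -1.7015) x2=(0.4761, 1.5414, 0.6221)
step 17: x0=(1.6122, 0.3042, 0.9560) x1=(1.9281, 1.0397, -1.7183) x2=(0.4508, 1.5589, 0.6581)
step 18: x0=(1.6178, 0.2691, 0.9211) x1=(1.9327, 1.0053, -1.7350) x2=(0.4257, 1.5763, 0.6941)
step 19: x0=(1.6231, 0.2343, 0.8863) x1=(1.9373, 0.9709, -1.7518) x2=(0.4007, 1.5935, 0.7301)
step 20: x0=(1.6283, 0.1996, 0.8515) x1=(1.9418, 0.9366, -1.7686) x2=(0.3759, 1.6105, 0.7660)
step 21: x0=(1.6333, 0.1650, 0.8169) x1=(1.9462, 0.9024, -1.7855) x2=(0.3513, 1.6274, 0.8019)
step 22: x0=(1.6381, 0.1307, 0.7824) x1=(1.9507, 0.8682, -1.8023) x2=(0.3267, 1.6442, 0.8377)
step 23: x0=(1.6427, 0.0964, 0.7480) x1=(1.9551, 0.8340, -1.8193) x2=(0.3024, 1.6608, 0.8735)
step 24: x0=(1.6472, 0.0623, 0.7137) x1=(1.9595, 0.8000, -1.8362) x2=(0.2781, 1.6774, 0.9092)
step 25: x0=(1.6515, 0.0283, 0.6796) x1=(1.9639, 0.7659, -1.8533) x2=(0.2540, 1.6938, 0.9449)
step 26: x0=(1.6557, -0.0056, 0.6457) x1=(1.9682, 0.7319, -1.8703) x2=(0.2299, 1.7100, 0.9805)
step 27: x0=(1.6598, -0.0393, 0.6119) x1=(1.9725, 0.6980, -1.8875) x2=(0.2060, 1.7262, 1.0160)
step 28: x0=(1.6637, -0.0730, 0.5782) x1=(1.9769, 0.6642, -1.9047) x2=(0.1821, 1.7423, 1.0515)
step 29: x0=(1.6675, -0.1066, 0.5448) x1=(1.9811, 0.6304, -1.9220) x2=(0.1584, 1.7583, 1.0869)
step 30: x0=(1.6712, -0.1401, 0.5115) x1=(1.9854, 0.5966, -1.9393) x2=(0.1347, 1.7741, 1.1223)
step 31: x0=(1.6748, -0.1736, 0.4783) x1=(1.9897, 0.5629, -1.9567) x2=(0.1112, 1.7899, 1.1576)
step 32: x0=(1.6783, -0.2070, 0.4453) x1=(1.9939, 0.5293, -1.9742) x2=(0.0877, 1.8057, 1.1928)
step 33: x0=(1.6817, -0.2403, 0.4125) x1=(1.9981, 0.4957, -1.9918) x2=(0.0642, 1.8213, 1.2280)
step 34: x0=(1.6850, -0.2736, 0.3799) x1=(2.0024, 0.4622, -2.0095) x2=(0.0409, 1.8369, 1.2632)
step 35: x0=(1.6882, -0.3068, 0.3475) x1=(2.0066, 0.4287, -2.0272) x2=(0.0176, 1.8523, 1.2982)
step 36: x0=(1.6914, -0.3400, 0.3152) x1=(2.0108, 0.3953, -2.0451) x2=(-0.0057, 1.8678, 1.3333)
step 37: x0=(1.6944, -0.3732, 0.2831) x1=(2.0150, 0.3619, -2.0630) x2=(-0.0289, 1.8831, 1.3682)

pair (0,2), distance 1.4850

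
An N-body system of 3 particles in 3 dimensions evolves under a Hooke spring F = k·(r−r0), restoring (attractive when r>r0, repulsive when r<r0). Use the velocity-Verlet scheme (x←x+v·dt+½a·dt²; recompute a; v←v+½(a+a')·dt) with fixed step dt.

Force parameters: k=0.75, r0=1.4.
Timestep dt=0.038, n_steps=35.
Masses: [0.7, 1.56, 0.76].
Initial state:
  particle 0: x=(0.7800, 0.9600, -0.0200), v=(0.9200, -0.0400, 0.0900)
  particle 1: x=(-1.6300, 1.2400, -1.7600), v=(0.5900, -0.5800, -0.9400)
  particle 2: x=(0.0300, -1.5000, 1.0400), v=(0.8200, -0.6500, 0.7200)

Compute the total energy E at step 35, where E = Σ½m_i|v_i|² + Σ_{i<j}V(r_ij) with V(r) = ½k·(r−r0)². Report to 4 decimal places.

step 0: x0=(0.7800, 0.9600, -0.0200) x1=(-1.6300, 1.2400, -1.7600) x2=(0.0300, -1.5000, 1.0400)
step 1: x0=(0.8137, 0.9576, -0.0169) x1=(-1.6067, 1.2173, -1.7947) x2=(0.0606, -1.5225, 1.0656)
step 2: x0=(0.8448, 0.9536, -0.0144) x1=(-1.5818, 1.1932, -1.8275) x2=(0.0902, -1.5406, 1.0878)
step 3: x0=(0.8733, 0.9478, -0.0126) x1=(-1.5552, 1.1677, -1.8582) x2=(0.1187, -1.5543, 1.1063)
step 4: x0=(0.8991, 0.9402, -0.0114) x1=(-1.5269, 1.1408, -1.8868) x2=(0.1461, -1.5636, 1.1211)
step 5: x0=(0.9223, 0.9308, -0.0110) x1=(-1.4968, 1.1126, -1.9133) x2=(0.1725, -1.5684, 1.1322)
step 6: x0=(0.9429, 0.9196, -0.0112) x1=(-1.4651, 1.0831, -1.9376) x2=(0.1977, -1.5688, 1.1396)
step 7: x0=(0.9608, 0.9066, -0.0122) x1=(-1.4316, 1.0522, -1.9597) x2=(0.2219, -1.5648, 1.1431)
step 8: x0=(0.9762, 0.8918, -0.0139) x1=(-1.3965, 1.0201, -1.9797) x2=(0.2451, -1.5565, 1.1427)
step 9: x0=(0.9890, 0.8751, -0.0163) x1=(-1.3597, 0.9867, -1.9974) x2=(0.2671, -1.5439, 1.1385)
step 10: x0=(0.9992, 0.8568, -0.0196) x1=(-1.3213, 0.9520, -2.0128) x2=(0.2881, -1.5272, 1.1305)
step 11: x0=(1.0070, 0.8367, -0.0236) x1=(-1.2812, 0.9162, -2.0261) x2=(0.3081, -1.5065, 1.1187)
step 12: x0=(1.0123, 0.8149, -0.0285) x1=(-1.2395, 0.8792, -2.0371) x2=(0.3270, -1.4818, 1.1030)
step 13: x0=(1.0153, 0.7915, -0.0343) x1=(-1.1962, 0.8411, -2.0460) x2=(0.3448, -1.4534, 1.0836)
step 14: x0=(1.0160, 0.7665, -0.0408) x1=(-1.1515, 0.8019, -2.0526) x2=(0.3617, -1.4213, 1.0605)
step 15: x0=(1.0144, 0.7401, -0.0483) x1=(-1.1052, 0.7616, -2.0571) x2=(0.3775, -1.3857, 1.0338)
step 16: x0=(1.0108, 0.7122, -0.0566) x1=(-1.0575, 0.7204, -2.0595) x2=(0.3924, -1.3468, 1.0035)
step 17: x0=(1.0050, 0.6831, -0.0659) x1=(-1.0084, 0.6783, -2.0597) x2=(0.4063, -1.3047, 0.9697)
step 18: x0=(0.9974, 0.6527, -0.0761) x1=(-0.9580, 0.6353, -2.0579) x2=(0.4192, -1.2597, 0.9326)
step 19: x0=(0.9879, 0.6212, -0.0872) x1=(-0.9063, 0.5914, -2.0542) x2=(0.4312, -1.2121, 0.8923)
step 20: x0=(0.9766, 0.5886, -0.0993) x1=(-0.8533, 0.5468, -2.0485) x2=(0.4423, -1.1619, 0.8489)
step 21: x0=(0.9638, 0.5552, -0.1123) x1=(-0.7992, 0.5015, -2.0409) x2=(0.4525, -1.1094, 0.8025)
step 22: x0=(0.9494, 0.5210, -0.1263) x1=(-0.7441, 0.4555, -2.0315) x2=(0.4618, -1.0548, 0.7534)
step 23: x0=(0.9337, 0.4861, -0.1414) x1=(-0.6879, 0.4089, -2.0204) x2=(0.4703, -0.9984, 0.7015)
step 24: x0=(0.9168, 0.4507, -0.1574) x1=(-0.6307, 0.3618, -2.0076) x2=(0.4781, -0.9404, 0.6473)
step 25: x0=(0.8987, 0.4149, -0.1744) x1=(-0.5727, 0.3142, -1.9932) x2=(0.4850, -0.8811, 0.5907)
step 26: x0=(0.8796, 0.3788, -0.1924) x1=(-0.5139, 0.2662, -1.9774) x2=(0.4912, -0.8207, 0.5320)
step 27: x0=(0.8597, 0.3426, -0.2114) x1=(-0.4543, 0.2178, -1.9602) x2=(0.4966, -0.7594, 0.4714)
step 28: x0=(0.8391, 0.3064, -0.2315) x1=(-0.3941, 0.1691, -1.9417) x2=(0.5014, -0.6975, 0.4091)
step 29: x0=(0.8179, 0.2704, -0.2525) x1=(-0.3333, 0.1202, -1.9221) x2=(0.5054, -0.6351, 0.3454)
step 30: x0=(0.7963, 0.2346, -0.2746) x1=(-0.2720, 0.0711, -1.9014) x2=(0.5089, -0.5726, 0.2804)
step 31: x0=(0.7744, 0.1991, -0.2978) x1=(-0.2102, 0.0218, -1.8797) x2=(0.5117, -0.5102, 0.2145)
step 32: x0=(0.7523, 0.1642, -0.3219) x1=(-0.1481, -0.0276, -1.8572) x2=(0.5140, -0.4480, 0.1477)
step 33: x0=(0.7301, 0.1300, -0.3472) x1=(-0.0857, -0.0771, -1.8340) x2=(0.5156, -0.3862, 0.0805)
step 34: x0=(0.7081, 0.0964, -0.3735) x1=(-0.0231, -0.1266, -1.8102) x2=(0.5167, -0.3250, 0.0130)
step 35: x0=(0.6863, 0.0637, -0.4008) x1=(0.0398, -0.1761, -1.7859) x2=(0.5172, -0.2645, -0.0545)
step 0 velocities: v0=(0.9200, -0.0400, 0.0900) v1=(0.5900, -0.5800, -0.9400) v2=(0.8200, -0.6500, 0.7200)
step 0: KE=2.1358, PE=4.7149, E=6.8507
step 35 velocities: v0=(-0.5688, -0.8499, -0.7360) v1=(1.6546, -1.3034, 0.6442) v2=(0.0061, 1.5808, -1.7710)
step 35: KE=6.4811, PE=0.3671, E=6.8482

6.8482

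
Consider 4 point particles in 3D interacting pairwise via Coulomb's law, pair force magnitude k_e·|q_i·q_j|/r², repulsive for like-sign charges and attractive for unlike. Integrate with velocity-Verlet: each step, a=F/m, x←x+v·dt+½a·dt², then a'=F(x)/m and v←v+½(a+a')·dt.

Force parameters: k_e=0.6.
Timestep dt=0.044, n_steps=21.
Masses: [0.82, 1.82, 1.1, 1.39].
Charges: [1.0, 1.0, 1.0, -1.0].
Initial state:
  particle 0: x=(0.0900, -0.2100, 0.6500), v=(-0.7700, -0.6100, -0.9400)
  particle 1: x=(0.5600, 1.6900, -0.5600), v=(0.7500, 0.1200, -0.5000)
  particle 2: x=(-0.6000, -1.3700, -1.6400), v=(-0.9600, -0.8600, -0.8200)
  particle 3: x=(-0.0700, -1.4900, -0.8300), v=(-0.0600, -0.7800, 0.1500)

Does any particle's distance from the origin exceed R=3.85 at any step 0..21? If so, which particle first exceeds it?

step 0: x0=(0.0900, -0.2100, 0.6500) x1=(0.5600, 1.6900, -0.5600) x2=(-0.6000, -1.3700, -1.6400) x3=(-0.0700, -1.4900, -0.8300)
step 1: x0=(0.0561, -0.2370, 0.6087) x1=(0.5930, 1.6953, -0.5820) x2=(-0.6420, -1.4080, -1.6757) x3=(-0.0729, -1.5242, -0.8237)
step 2: x0=(0.0222, -0.2644, 0.5673) x1=(0.6261, 1.7007, -0.6041) x2=(-0.6835, -1.4462, -1.7107) x3=(-0.0761, -1.5580, -0.8178)
step 3: x0=(-0.0118, -0.2922, 0.5260) x1=(0.6591, 1.7062, -0.6262) x2=(-0.7245, -1.4847, -1.7452) x3=(-0.0798, -1.5915, -0.8124)
step 4: x0=(-0.0458, -0.3204, 0.4847) x1=(0.6923, 1.7118, -0.6484) x2=(-0.7652, -1.5234, -1.7791) x3=(-0.0837, -1.6248, -0.8073)
step 5: x0=(-0.0798, -0.3490, 0.4434) x1=(0.7254, 1.7174, -0.6706) x2=(-0.8055, -1.5622, -1.8126) x3=(-0.0880, -1.6577, -0.8025)
step 6: x0=(-0.1138, -0.3780, 0.4020) x1=(0.7586, 1.7232, -0.6928) x2=(-0.8455, -1.6013, -1.8457) x3=(-0.0926, -1.6904, -0.7980)
step 7: x0=(-0.1479, -0.4075, 0.3606) x1=(0.7919, 1.7290, -0.7151) x2=(-0.8852, -1.6405, -1.8784) x3=(-0.0975, -1.7227, -0.7937)
step 8: x0=(-0.1820, -0.4374, 0.3192) x1=(0.8251, 1.7348, -0.7374) x2=(-0.9246, -1.6799, -1.9107) x3=(-0.1026, -1.7548, -0.7896)
step 9: x0=(-0.2160, -0.4677, 0.2777) x1=(0.8585, 1.7407, -0.7597) x2=(-0.9638, -1.7195, -1.9428) x3=(-0.1080, -1.7866, -0.7857)
step 10: x0=(-0.2501, -0.4984, 0.2362) x1=(0.8918, 1.7467, -0.7820) x2=(-1.0027, -1.7591, -1.9746) x3=(-0.1136, -1.8180, -0.7819)
step 11: x0=(-0.2841, -0.5297, 0.1945) x1=(0.9252, 1.7528, -0.8044) x2=(-1.0415, -1.7990, -2.0062) x3=(-0.1194, -1.8492, -0.7782)
step 12: x0=(-0.3181, -0.5614, 0.1528) x1=(0.9587, 1.7589, -0.8268) x2=(-1.0800, -1.8390, -2.0376) x3=(-0.1255, -1.8800, -0.7746)
step 13: x0=(-0.3521, -0.5936, 0.1110) x1=(0.9921, 1.7650, -0.8492) x2=(-1.1183, -1.8791, -2.0687) x3=(-0.1318, -1.9105, -0.7712)
step 14: x0=(-0.3860, -0.6262, 0.0692) x1=(1.0257, 1.7712, -0.8716) x2=(-1.1565, -1.9193, -2.0997) x3=(-0.1383, -1.9407, -0.7677)
step 15: x0=(-0.4199, -0.6594, 0.0273) x1=(1.0592, 1.7774, -0.8941) x2=(-1.1945, -1.9596, -2.1306) x3=(-0.1451, -1.9705, -0.7644)
step 16: x0=(-0.4536, -0.6931, -0.0148) x1=(1.0928, 1.7837, -0.9165) x2=(-1.2324, -2.0001, -2.1612) x3=(-0.1520, -2.0000, -0.7611)
step 17: x0=(-0.4873, -0.7274, -0.0569) x1=(1.1264, 1.7901, -0.9390) x2=(-1.2701, -2.0407, -2.1918) x3=(-0.1592, -2.0292, -0.7578)
step 18: x0=(-0.5208, -0.7622, -0.0991) x1=(1.1601, 1.7964, -0.9614) x2=(-1.3077, -2.0814, -2.2222) x3=(-0.1666, -2.0580, -0.7546)
step 19: x0=(-0.5542, -0.7975, -0.1413) x1=(1.1938, 1.8028, -0.9839) x2=(-1.3452, -2.1222, -2.2526) x3=(-0.1742, -2.0864, -0.7514)
step 20: x0=(-0.5875, -0.8335, -0.1836) x1=(1.2276, 1.8093, -1.0064) x2=(-1.3826, -2.1632, -2.2828) x3=(-0.1820, -2.1144, -0.7482)
step 21: x0=(-0.6205, -0.8700, -0.2260) x1=(1.2613, 1.8158, -1.0289) x2=(-1.4198, -2.2042, -2.3130) x3=(-0.1901, -2.1421, -0.7451)

no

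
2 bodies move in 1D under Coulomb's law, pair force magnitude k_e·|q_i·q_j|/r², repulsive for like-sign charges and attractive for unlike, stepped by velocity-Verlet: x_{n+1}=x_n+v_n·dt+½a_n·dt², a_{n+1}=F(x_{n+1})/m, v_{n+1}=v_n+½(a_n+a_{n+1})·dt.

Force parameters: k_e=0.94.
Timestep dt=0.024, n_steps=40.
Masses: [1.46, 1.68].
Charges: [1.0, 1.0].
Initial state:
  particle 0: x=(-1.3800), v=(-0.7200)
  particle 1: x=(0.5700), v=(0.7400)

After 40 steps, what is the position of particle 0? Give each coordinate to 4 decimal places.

step 0: x0=(-1.3800) x1=(0.5700)
step 1: x0=(-1.3973) x1=(0.5878)
step 2: x0=(-1.4148) x1=(0.6057)
step 3: x0=(-1.4323) x1=(0.6236)
step 4: x0=(-1.4499) x1=(0.6417)
step 5: x0=(-1.4676) x1=(0.6598)
step 6: x0=(-1.4853) x1=(0.6780)
step 7: x0=(-1.5032) x1=(0.6962)
step 8: x0=(-1.5211) x1=(0.7146)
step 9: x0=(-1.5391) x1=(0.7329)
step 10: x0=(-1.5572) x1=(0.7514)
step 11: x0=(-1.5753) x1=(0.7699)
step 12: x0=(-1.5935) x1=(0.7885)
step 13: x0=(-1.6118) x1=(0.8071)
step 14: x0=(-1.6301) x1=(0.8258)
step 15: x0=(-1.6485) x1=(0.8445)
step 16: x0=(-1.6670) x1=(0.8633)
step 17: x0=(-1.6855) x1=(0.8821)
step 18: x0=(-1.7041) x1=(0.9010)
step 19: x0=(-1.7227) x1=(0.9199)
step 20: x0=(-1.7414) x1=(0.9389)
step 21: x0=(-1.7601) x1=(0.9579)
step 22: x0=(-1.7789) x1=(0.9770)
step 23: x0=(-1.7977) x1=(0.9961)
step 24: x0=(-1.8166) x1=(1.0152)
step 25: x0=(-1.8355) x1=(1.0344)
step 26: x0=(-1.8545) x1=(1.0537)
step 27: x0=(-1.8735) x1=(1.0729)
step 28: x0=(-1.8925) x1=(1.0922)
step 29: x0=(-1.9116) x1=(1.1116)
step 30: x0=(-1.9308) x1=(1.1309)
step 31: x0=(-1.9499) x1=(1.1503)
step 32: x0=(-1.9692) x1=(1.1698)
step 33: x0=(-1.9884) x1=(1.1893)
step 34: x0=(-2.0077) x1=(1.2088)
step 35: x0=(-2.0270) x1=(1.2283)
step 36: x0=(-2.0464) x1=(1.2479)
step 37: x0=(-2.0658) x1=(1.2675)
step 38: x0=(-2.0852) x1=(1.2871)
step 39: x0=(-2.1047) x1=(1.3067)
step 40: x0=(-2.1242) x1=(1.3264)

(-2.1242)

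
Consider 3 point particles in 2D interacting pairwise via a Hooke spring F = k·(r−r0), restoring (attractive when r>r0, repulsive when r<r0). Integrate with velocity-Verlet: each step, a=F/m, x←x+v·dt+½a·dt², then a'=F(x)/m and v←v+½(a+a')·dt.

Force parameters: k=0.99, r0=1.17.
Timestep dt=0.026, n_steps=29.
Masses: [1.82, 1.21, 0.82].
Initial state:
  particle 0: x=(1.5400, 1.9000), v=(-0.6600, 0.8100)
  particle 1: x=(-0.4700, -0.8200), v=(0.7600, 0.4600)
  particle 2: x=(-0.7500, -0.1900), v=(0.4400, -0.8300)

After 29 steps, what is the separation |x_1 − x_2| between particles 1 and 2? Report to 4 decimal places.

step 0: x0=(1.5400, 1.9000) x1=(-0.4700, -0.8200) x2=(-0.7500, -0.1900)
step 1: x0=(1.5223, 1.9205) x1=(-0.4498, -0.8077) x2=(-0.7381, -0.2109)
step 2: x0=(1.5037, 1.9398) x1=(-0.4288, -0.7946) x2=(-0.7251, -0.2303)
step 3: x0=(1.4841, 1.9580) x1=(-0.4070, -0.7808) x2=(-0.7113, -0.2482)
step 4: x0=(1.4635, 1.9751) x1=(-0.3843, -0.7663) x2=(-0.6966, -0.2646)
step 5: x0=(1.4420, 1.9910) x1=(-0.3608, -0.7511) x2=(-0.6810, -0.2795)
step 6: x0=(1.4195, 2.0057) x1=(-0.3365, -0.7352) x2=(-0.6646, -0.2928)
step 7: x0=(1.3962, 2.0192) x1=(-0.3113, -0.7186) x2=(-0.6474, -0.3045)
step 8: x0=(1.3720, 2.0316) x1=(-0.2853, -0.7013) x2=(-0.6296, -0.3146)
step 9: x0=(1.3470, 2.0427) x1=(-0.2585, -0.6833) x2=(-0.6110, -0.3232)
step 10: x0=(1.3211, 2.0528) x1=(-0.2309, -0.6646) x2=(-0.5919, -0.3302)
step 11: x0=(1.2945, 2.0616) x1=(-0.2025, -0.6453) x2=(-0.5722, -0.3356)
step 12: x0=(1.2671, 2.0693) x1=(-0.1732, -0.6252) x2=(-0.5520, -0.3394)
step 13: x0=(1.2389, 2.0758) x1=(-0.1432, -0.6045) x2=(-0.5314, -0.3417)
step 14: x0=(1.2101, 2.0812) x1=(-0.1124, -0.5831) x2=(-0.5103, -0.3425)
step 15: x0=(1.1806, 2.0855) x1=(-0.0808, -0.5610) x2=(-0.4889, -0.3417)
step 16: x0=(1.1504, 2.0886) x1=(-0.0484, -0.5382) x2=(-0.4672, -0.3395)
step 17: x0=(1.1196, 2.0906) x1=(-0.0153, -0.5146) x2=(-0.4452, -0.3359)
step 18: x0=(1.0882, 2.0916) x1=(0.0186, -0.4904) x2=(-0.4229, -0.3309)
step 19: x0=(1.0563, 2.0914) x1=(0.0531, -0.4655) x2=(-0.4005, -0.3245)
step 20: x0=(1.0238, 2.0902) x1=(0.0884, -0.4399) x2=(-0.3780, -0.3168)
step 21: x0=(0.9908, 2.0880) x1=(0.1243, -0.4136) x2=(-0.3553, -0.3078)
step 22: x0=(0.9574, 2.0847) x1=(0.1608, -0.3866) x2=(-0.3325, -0.2975)
step 23: x0=(0.9235, 2.0804) x1=(0.1979, -0.3590) x2=(-0.3096, -0.2861)
step 24: x0=(0.8893, 2.0752) x1=(0.2357, -0.3306) x2=(-0.2868, -0.2735)
step 25: x0=(0.8547, 2.0690) x1=(0.2739, -0.3016) x2=(-0.2639, -0.2598)
step 26: x0=(0.8197, 2.0619) x1=(0.3127, -0.2719) x2=(-0.2410, -0.2450)
step 27: x0=(0.7845, 2.0539) x1=(0.3519, -0.2416) x2=(-0.2182, -0.2291)
step 28: x0=(0.7489, 2.0450) x1=(0.3917, -0.2107) x2=(-0.1954, -0.2123)
step 29: x0=(0.7131, 2.0353) x1=(0.4318, -0.1791) x2=(-0.1727, -0.1945)

0.6046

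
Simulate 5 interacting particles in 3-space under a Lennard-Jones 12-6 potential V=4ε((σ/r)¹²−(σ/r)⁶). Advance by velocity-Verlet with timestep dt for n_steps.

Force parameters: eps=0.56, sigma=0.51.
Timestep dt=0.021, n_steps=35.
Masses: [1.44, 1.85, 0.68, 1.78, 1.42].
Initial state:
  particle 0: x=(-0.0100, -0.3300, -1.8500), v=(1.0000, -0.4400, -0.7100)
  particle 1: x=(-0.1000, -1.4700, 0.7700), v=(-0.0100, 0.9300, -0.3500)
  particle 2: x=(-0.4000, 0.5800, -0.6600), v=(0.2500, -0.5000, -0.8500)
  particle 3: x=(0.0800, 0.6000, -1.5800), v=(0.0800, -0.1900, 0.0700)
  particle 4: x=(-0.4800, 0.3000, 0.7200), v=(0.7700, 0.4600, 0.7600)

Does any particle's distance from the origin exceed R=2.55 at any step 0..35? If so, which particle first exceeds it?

no

step 0: x0=(-0.0100, -0.3300, -1.8500) x1=(-0.1000, -1.4700, 0.7700) x2=(-0.4000, 0.5800, -0.6600) x3=(0.0800, 0.6000, -1.5800) x4=(-0.4800, 0.3000, 0.7200)
step 1: x0=(0.0110, -0.3392, -1.8649) x1=(-0.1002, -1.4505, 0.7626) x2=(-0.3947, 0.5695, -0.6779) x3=(0.0817, 0.5960, -1.5785) x4=(-0.4638, 0.3097, 0.7360)
step 2: x0=(0.0320, -0.3483, -1.8798) x1=(-0.1004, -1.4309, 0.7553) x2=(-0.3894, 0.5590, -0.6959) x3=(0.0833, 0.5919, -1.5770) x4=(-0.4477, 0.3193, 0.7519)
step 3: x0=(0.0530, -0.3574, -1.8946) x1=(-0.1006, -1.4114, 0.7479) x2=(-0.3840, 0.5485, -0.7140) x3=(0.0849, 0.5877, -1.5755) x4=(-0.4315, 0.3290, 0.7679)
step 4: x0=(0.0740, -0.3663, -1.9094) x1=(-0.1008, -1.3919, 0.7406) x2=(-0.3785, 0.5380, -0.7323) x3=(0.0865, 0.5835, -1.5739) x4=(-0.4153, 0.3386, 0.7838)
step 5: x0=(0.0950, -0.3753, -1.9242) x1=(-0.1011, -1.3723, 0.7332) x2=(-0.3729, 0.5275, -0.7507) x3=(0.0880, 0.5793, -1.5723) x4=(-0.3991, 0.3483, 0.7997)
step 6: x0=(0.1161, -0.3841, -1.9390) x1=(-0.1013, -1.3528, 0.7259) x2=(-0.3672, 0.5170, -0.7694) x3=(0.0895, 0.5750, -1.5706) x4=(-0.3830, 0.3580, 0.8157)
step 7: x0=(0.1371, -0.3929, -1.9537) x1=(-0.1015, -1.3333, 0.7185) x2=(-0.3614, 0.5065, -0.7882) x3=(0.0910, 0.5706, -1.5689) x4=(-0.3668, 0.3676, 0.8316)
step 8: x0=(0.1581, -0.4017, -1.9685) x1=(-0.1017, -1.3137, 0.7112) x2=(-0.3554, 0.4960, -0.8073) x3=(0.0924, 0.5662, -1.5670) x4=(-0.3506, 0.3773, 0.8475)
step 9: x0=(0.1791, -0.4104, -1.9832) x1=(-0.1019, -1.2942, 0.7038) x2=(-0.3493, 0.4856, -0.8267) x3=(0.0937, 0.5618, -1.5651) x4=(-0.3345, 0.3869, 0.8635)
step 10: x0=(0.2001, -0.4190, -1.9979) x1=(-0.1021, -1.2746, 0.6965) x2=(-0.3429, 0.4752, -0.8464) x3=(0.0950, 0.5573, -1.5631) x4=(-0.3183, 0.3966, 0.8794)
step 11: x0=(0.2211, -0.4276, -2.0125) x1=(-0.1023, -1.2551, 0.6891) x2=(-0.3363, 0.4648, -0.8665) x3=(0.0962, 0.5527, -1.5609) x4=(-0.3021, 0.4062, 0.8953)
step 12: x0=(0.2420, -0.4362, -2.0272) x1=(-0.1025, -1.2356, 0.6818) x2=(-0.3295, 0.4545, -0.8871) x3=(0.0972, 0.5481, -1.5586) x4=(-0.2859, 0.4159, 0.9112)
step 13: x0=(0.2630, -0.4447, -2.0418) x1=(-0.1027, -1.2160, 0.6744) x2=(-0.3223, 0.4442, -0.9082) x3=(0.0982, 0.5434, -1.5561) x4=(-0.2698, 0.4255, 0.9271)
step 14: x0=(0.2840, -0.4532, -2.0564) x1=(-0.1030, -1.1965, 0.6671) x2=(-0.3147, 0.4340, -0.9299) x3=(0.0990, 0.5387, -1.5534) x4=(-0.2536, 0.4352, 0.9431)
step 15: x0=(0.3050, -0.4617, -2.0710) x1=(-0.1032, -1.1769, 0.6597) x2=(-0.3066, 0.4240, -0.9523) x3=(0.0996, 0.5339, -1.5504) x4=(-0.2374, 0.4448, 0.9590)
step 16: x0=(0.3259, -0.4702, -2.0856) x1=(-0.1034, -1.1574, 0.6524) x2=(-0.2979, 0.4141, -0.9756) x3=(0.1000, 0.5291, -1.5470) x4=(-0.2212, 0.4544, 0.9749)
step 17: x0=(0.3469, -0.4786, -2.1001) x1=(-0.1036, -1.1378, 0.6450) x2=(-0.2885, 0.4044, -0.9999) x3=(0.1001, 0.5241, -1.5433) x4=(-0.2051, 0.4641, 0.9908)
step 18: x0=(0.3678, -0.4870, -2.1147) x1=(-0.1038, -1.1183, 0.6377) x2=(-0.2783, 0.3950, -1.0255) x3=(0.1000, 0.5190, -1.5392) x4=(-0.1889, 0.4737, 1.0067)
step 19: x0=(0.3888, -0.4954, -2.1292) x1=(-0.1040, -1.0987, 0.6303) x2=(-0.2670, 0.3859, -1.0523) x3=(0.0994, 0.5138, -1.5346) x4=(-0.1727, 0.4833, 1.0226)
step 20: x0=(0.4097, -0.5038, -2.1437) x1=(-0.1042, -1.0791, 0.6230) x2=(-0.2548, 0.3771, -1.0804) x3=(0.0985, 0.5085, -1.5294) x4=(-0.1565, 0.4930, 1.0385)
step 21: x0=(0.4306, -0.5121, -2.1583) x1=(-0.1045, -1.0596, 0.6156) x2=(-0.2421, 0.3685, -1.1092) x3=(0.0974, 0.5030, -1.5241) x4=(-0.1404, 0.5026, 1.0544)
step 22: x0=(0.4516, -0.5204, -2.1728) x1=(-0.1047, -1.0400, 0.6083) x2=(-0.2308, 0.3593, -1.1363) x3=(0.0968, 0.4978, -1.5194) x4=(-0.1242, 0.5122, 1.0703)
step 23: x0=(0.4725, -0.5288, -2.1872) x1=(-0.1049, -1.0204, 0.6009) x2=(-0.2260, 0.3474, -1.1557) x3=(0.0987, 0.4936, -1.5176) x4=(-0.1080, 0.5218, 1.0862)
step 24: x0=(0.4934, -0.5371, -2.2017) x1=(-0.1051, -1.0009, 0.5936) x2=(-0.2331, 0.3301, -1.1619) x3=(0.1052, 0.4914, -1.5209) x4=(-0.0918, 0.5315, 1.1022)
step 25: x0=(0.5143, -0.5454, -2.2162) x1=(-0.1053, -0.9813, 0.5862) x2=(-0.2481, 0.3090, -1.1597) x3=(0.1147, 0.4907, -1.5274) x4=(-0.0757, 0.5411, 1.1181)
step 26: x0=(0.5352, -0.5537, -2.2307) x1=(-0.1055, -0.9617, 0.5789) x2=(-0.2652, 0.2869, -1.1554) x3=(0.1250, 0.4904, -1.5347) x4=(-0.0595, 0.5507, 1.1340)
step 27: x0=(0.5561, -0.5620, -2.2451) x1=(-0.1057, -0.9422, 0.5716) x2=(-0.2820, 0.2650, -1.1514) x3=(0.1351, 0.4900, -1.5419) x4=(-0.0433, 0.5603, 1.1499)
step 28: x0=(0.5770, -0.5702, -2.2596) x1=(-0.1059, -0.9226, 0.5642) x2=(-0.2976, 0.2437, -1.1485) x3=(0.1449, 0.4893, -1.5486) x4=(-0.0271, 0.5699, 1.1658)
step 29: x0=(0.5979, -0.5785, -2.2740) x1=(-0.1062, -0.9030, 0.5569) x2=(-0.3120, 0.2230, -1.1466) x3=(0.1542, 0.4884, -1.5550) x4=(-0.0110, 0.5795, 1.1817)
step 30: x0=(0.6187, -0.5867, -2.2885) x1=(-0.1064, -0.8834, 0.5495) x2=(-0.3255, 0.2029, -1.1457) x3=(0.1631, 0.4873, -1.5611) x4=(0.0052, 0.5891, 1.1976)
step 31: x0=(0.6396, -0.5950, -2.3029) x1=(-0.1066, -0.8639, 0.5422) x2=(-0.3380, 0.1833, -1.1455) x3=(0.1716, 0.4860, -1.5669) x4=(0.0214, 0.5987, 1.2135)
step 32: x0=(0.6605, -0.6032, -2.3173) x1=(-0.1068, -0.8443, 0.5348) x2=(-0.3497, 0.1641, -1.1459) x3=(0.1799, 0.4845, -1.5724) x4=(0.0376, 0.6083, 1.2293)
step 33: x0=(0.6814, -0.6115, -2.3318) x1=(-0.1070, -0.8247, 0.5275) x2=(-0.3608, 0.1454, -1.1469) x3=(0.1879, 0.4828, -1.5777) x4=(0.0537, 0.6179, 1.2452)
step 34: x0=(0.7023, -0.6197, -2.3462) x1=(-0.1072, -0.8051, 0.5201) x2=(-0.3714, 0.1270, -1.1483) x3=(0.1958, 0.4810, -1.5829) x4=(0.0699, 0.6275, 1.2611)
step 35: x0=(0.7231, -0.6279, -2.3606) x1=(-0.1074, -0.7855, 0.5128) x2=(-0.3815, 0.1089, -1.1500) x3=(0.2034, 0.4791, -1.5879) x4=(0.0861, 0.6371, 1.2770)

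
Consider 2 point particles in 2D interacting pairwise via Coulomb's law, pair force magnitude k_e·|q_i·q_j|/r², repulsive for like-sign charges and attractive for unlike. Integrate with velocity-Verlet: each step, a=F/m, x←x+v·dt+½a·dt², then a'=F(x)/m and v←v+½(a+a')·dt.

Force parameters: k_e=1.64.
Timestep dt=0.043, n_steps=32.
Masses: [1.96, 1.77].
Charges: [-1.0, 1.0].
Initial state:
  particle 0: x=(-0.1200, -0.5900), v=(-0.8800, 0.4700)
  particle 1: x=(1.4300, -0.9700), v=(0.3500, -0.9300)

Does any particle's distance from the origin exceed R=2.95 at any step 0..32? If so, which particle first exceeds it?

no

step 0: x0=(-0.1200, -0.5900) x1=(1.4300, -0.9700)
step 1: x0=(-0.1575, -0.5699) x1=(1.4447, -1.0099)
step 2: x0=(-0.1945, -0.5499) x1=(1.4588, -1.0497)
step 3: x0=(-0.2311, -0.5300) x1=(1.4724, -1.0892)
step 4: x0=(-0.2671, -0.5103) x1=(1.4855, -1.1286)
step 5: x0=(-0.3027, -0.4908) x1=(1.4981, -1.1679)
step 6: x0=(-0.3380, -0.4714) x1=(1.5103, -1.2070)
step 7: x0=(-0.3728, -0.4522) x1=(1.5220, -1.2459)
step 8: x0=(-0.4074, -0.4331) x1=(1.5334, -1.2847)
step 9: x0=(-0.4416, -0.4141) x1=(1.5445, -1.3233)
step 10: x0=(-0.4755, -0.3953) x1=(1.5552, -1.3618)
step 11: x0=(-0.5092, -0.3766) x1=(1.5656, -1.4001)
step 12: x0=(-0.5426, -0.3580) x1=(1.5757, -1.4383)
step 13: x0=(-0.5757, -0.3395) x1=(1.5856, -1.4763)
step 14: x0=(-0.6086, -0.3212) x1=(1.5952, -1.5142)
step 15: x0=(-0.6413, -0.3030) x1=(1.6045, -1.5520)
step 16: x0=(-0.6738, -0.2849) x1=(1.6137, -1.5896)
step 17: x0=(-0.7061, -0.2669) x1=(1.6226, -1.6272)
step 18: x0=(-0.7383, -0.2490) x1=(1.6313, -1.6646)
step 19: x0=(-0.7702, -0.2312) x1=(1.6398, -1.7019)
step 20: x0=(-0.8020, -0.2136) x1=(1.6481, -1.7390)
step 21: x0=(-0.8336, -0.1960) x1=(1.6563, -1.7761)
step 22: x0=(-0.8651, -0.1785) x1=(1.6643, -1.8131)
step 23: x0=(-0.8964, -0.1611) x1=(1.6721, -1.8500)
step 24: x0=(-0.9276, -0.1438) x1=(1.6798, -1.8867)
step 25: x0=(-0.9586, -0.1266) x1=(1.6874, -1.9234)
step 26: x0=(-0.9896, -0.1095) x1=(1.6948, -1.9600)
step 27: x0=(-1.0204, -0.0924) x1=(1.7020, -1.9964)
step 28: x0=(-1.0511, -0.0755) x1=(1.7092, -2.0328)
step 29: x0=(-1.0817, -0.0586) x1=(1.7162, -2.0692)
step 30: x0=(-1.1122, -0.0418) x1=(1.7231, -2.1054)
step 31: x0=(-1.1425, -0.0251) x1=(1.7299, -2.1415)
step 32: x0=(-1.1728, -0.0084) x1=(1.7366, -2.1776)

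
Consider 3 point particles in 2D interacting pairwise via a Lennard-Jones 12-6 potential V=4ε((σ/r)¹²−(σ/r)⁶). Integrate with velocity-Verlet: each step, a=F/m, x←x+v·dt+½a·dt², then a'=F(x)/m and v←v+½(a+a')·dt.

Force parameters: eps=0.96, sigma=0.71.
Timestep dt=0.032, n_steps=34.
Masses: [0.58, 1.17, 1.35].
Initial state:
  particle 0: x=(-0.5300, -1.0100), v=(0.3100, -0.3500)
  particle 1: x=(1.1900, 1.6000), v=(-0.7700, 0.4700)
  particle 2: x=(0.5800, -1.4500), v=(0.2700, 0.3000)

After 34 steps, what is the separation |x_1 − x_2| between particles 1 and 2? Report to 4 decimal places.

3.2208

step 0: x0=(-0.5300, -1.0100) x1=(1.1900, 1.6000) x2=(0.5800, -1.4500)
step 1: x0=(-0.5194, -1.0215) x1=(1.1654, 1.6150) x2=(0.5884, -1.4403)
step 2: x0=(-0.5075, -1.0334) x1=(1.1407, 1.6301) x2=(0.5962, -1.4304)
step 3: x0=(-0.4942, -1.0459) x1=(1.1161, 1.6451) x2=(0.6033, -1.4202)
step 4: x0=(-0.4792, -1.0589) x1=(1.0914, 1.6601) x2=(0.6098, -1.4098)
step 5: x0=(-0.4626, -1.0725) x1=(1.0668, 1.6752) x2=(0.6156, -1.3992)
step 6: x0=(-0.4441, -1.0866) x1=(1.0421, 1.6902) x2=(0.6205, -1.3883)
step 7: x0=(-0.4234, -1.1013) x1=(1.0175, 1.7052) x2=(0.6245, -1.3772)
step 8: x0=(-0.4003, -1.1167) x1=(0.9929, 1.7203) x2=(0.6275, -1.3658)
step 9: x0=(-0.3745, -1.1328) x1=(0.9682, 1.7353) x2=(0.6293, -1.3541)
step 10: x0=(-0.3453, -1.1495) x1=(0.9436, 1.7503) x2=(0.6297, -1.3421)
step 11: x0=(-0.3122, -1.1671) x1=(0.9189, 1.7653) x2=(0.6284, -1.3298)
step 12: x0=(-0.2744, -1.1854) x1=(0.8943, 1.7804) x2=(0.6251, -1.3171)
step 13: x0=(-0.2312, -1.2046) x1=(0.8696, 1.7954) x2=(0.6194, -1.3040)
step 14: x0=(-0.1825, -1.2244) x1=(0.8450, 1.8104) x2=(0.6114, -1.2907)
step 15: x0=(-0.1339, -1.2441) x1=(0.8203, 1.8254) x2=(0.6034, -1.2774)
step 16: x0=(-0.1108, -1.2628) x1=(0.7957, 1.8404) x2=(0.6064, -1.2646)
step 17: x0=(-0.1348, -1.2813) x1=(0.7710, 1.8554) x2=(0.6296, -1.2518)
step 18: x0=(-0.1682, -1.3001) x1=(0.7464, 1.8705) x2=(0.6569, -1.2389)
step 19: x0=(-0.1977, -1.3187) x1=(0.7217, 1.8855) x2=(0.6824, -1.2261)
step 20: x0=(-0.2215, -1.3367) x1=(0.6971, 1.9005) x2=(0.7056, -1.2136)
step 21: x0=(-0.2402, -1.3540) x1=(0.6725, 1.9155) x2=(0.7265, -1.2013)
step 22: x0=(-0.2546, -1.3706) x1=(0.6478, 1.9305) x2=(0.7456, -1.1894)
step 23: x0=(-0.2656, -1.3866) x1=(0.6232, 1.9455) x2=(0.7633, -1.1777)
step 24: x0=(-0.2736, -1.4020) x1=(0.5985, 1.9605) x2=(0.7796, -1.1663)
step 25: x0=(-0.2791, -1.4168) x1=(0.5739, 1.9755) x2=(0.7949, -1.1551)
step 26: x0=(-0.2825, -1.4311) x1=(0.5492, 1.9905) x2=(0.8092, -1.1441)
step 27: x0=(-0.2839, -1.4449) x1=(0.5246, 2.0055) x2=(0.8228, -1.1333)
step 28: x0=(-0.2837, -1.4583) x1=(0.4999, 2.0205) x2=(0.8356, -1.1228)
step 29: x0=(-0.2820, -1.4712) x1=(0.4753, 2.0355) x2=(0.8477, -1.1124)
step 30: x0=(-0.2789, -1.4836) x1=(0.4506, 2.0505) x2=(0.8593, -1.1023)
step 31: x0=(-0.2745, -1.4956) x1=(0.4260, 2.0655) x2=(0.8704, -1.0923)
step 32: x0=(-0.2690, -1.5072) x1=(0.4013, 2.0805) x2=(0.8809, -1.0825)
step 33: x0=(-0.2624, -1.5184) x1=(0.3767, 2.0955) x2=(0.8910, -1.0728)
step 34: x0=(-0.2548, -1.5293) x1=(0.3520, 2.1105) x2=(0.9006, -1.0633)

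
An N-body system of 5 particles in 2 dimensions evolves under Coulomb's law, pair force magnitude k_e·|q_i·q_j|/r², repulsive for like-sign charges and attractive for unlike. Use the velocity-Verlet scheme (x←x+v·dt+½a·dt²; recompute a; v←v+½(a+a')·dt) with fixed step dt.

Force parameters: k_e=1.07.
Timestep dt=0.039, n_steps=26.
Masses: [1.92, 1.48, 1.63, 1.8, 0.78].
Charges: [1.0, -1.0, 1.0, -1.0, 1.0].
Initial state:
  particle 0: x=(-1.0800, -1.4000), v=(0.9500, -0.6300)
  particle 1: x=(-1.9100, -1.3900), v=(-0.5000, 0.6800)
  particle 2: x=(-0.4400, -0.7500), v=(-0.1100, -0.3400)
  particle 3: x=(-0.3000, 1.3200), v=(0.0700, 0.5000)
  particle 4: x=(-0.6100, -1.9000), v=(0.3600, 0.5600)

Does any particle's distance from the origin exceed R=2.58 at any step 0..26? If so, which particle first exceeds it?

yes, particle 4

step 0: x0=(-1.0800, -1.4000) x1=(-1.9100, -1.3900) x2=(-0.4400, -0.7500) x3=(-0.3000, 1.3200) x4=(-0.6100, -1.9000)
step 1: x0=(-1.0445, -1.4242) x1=(-1.9283, -1.3636) x2=(-0.4440, -0.7624) x3=(-0.2973, 1.3393) x4=(-0.5950, -1.8802)
step 2: x0=(-1.0123, -1.4476) x1=(-1.9443, -1.3373) x2=(-0.4474, -0.7731) x3=(-0.2946, 1.3584) x4=(-0.5777, -1.8652)
step 3: x0=(-0.9833, -1.4699) x1=(-1.9583, -1.3114) x2=(-0.4502, -0.7818) x3=(-0.2918, 1.3771) x4=(-0.5572, -1.8552)
step 4: x0=(-0.9578, -1.4912) x1=(-1.9703, -1.2857) x2=(-0.4524, -0.7886) x3=(-0.2891, 1.3955) x4=(-0.5332, -1.8508)
step 5: x0=(-0.9358, -1.5114) x1=(-1.9806, -1.2604) x2=(-0.4542, -0.7933) x3=(-0.2864, 1.4136) x4=(-0.5049, -1.8520)
step 6: x0=(-0.9173, -1.5306) x1=(-1.9892, -1.2355) x2=(-0.4556, -0.7960) x3=(-0.2836, 1.4314) x4=(-0.4720, -1.8589)
step 7: x0=(-0.9023, -1.5487) x1=(-1.9962, -1.2109) x2=(-0.4566, -0.7965) x3=(-0.2809, 1.4489) x4=(-0.4344, -1.8712)
step 8: x0=(-0.8906, -1.5661) x1=(-2.0016, -1.1867) x2=(-0.4573, -0.7950) x3=(-0.2781, 1.4662) x4=(-0.3920, -1.8885)
step 9: x0=(-0.8820, -1.5828) x1=(-2.0057, -1.1628) x2=(-0.4578, -0.7914) x3=(-0.2754, 1.4832) x4=(-0.3452, -1.9102)
step 10: x0=(-0.8763, -1.5990) x1=(-2.0083, -1.1394) x2=(-0.4582, -0.7859) x3=(-0.2726, 1.4999) x4=(-0.2943, -1.9360)
step 11: x0=(-0.8732, -1.6149) x1=(-2.0097, -1.1164) x2=(-0.4585, -0.7785) x3=(-0.2698, 1.5163) x4=(-0.2398, -1.9651)
step 12: x0=(-0.8724, -1.6306) x1=(-2.0097, -1.0938) x2=(-0.4587, -0.7692) x3=(-0.2670, 1.5325) x4=(-0.1820, -1.9972)
step 13: x0=(-0.8737, -1.6461) x1=(-2.0085, -1.0715) x2=(-0.4590, -0.7583) x3=(-0.2641, 1.5485) x4=(-0.1213, -2.0318)
step 14: x0=(-0.8769, -1.6616) x1=(-2.0062, -1.0498) x2=(-0.4595, -0.7457) x3=(-0.2613, 1.5642) x4=(-0.0581, -2.0685)
step 15: x0=(-0.8818, -1.6771) x1=(-2.0026, -1.0284) x2=(-0.4600, -0.7316) x3=(-0.2584, 1.5796) x4=(0.0072, -2.1069)
step 16: x0=(-0.8882, -1.6926) x1=(-1.9980, -1.0075) x2=(-0.4607, -0.7162) x3=(-0.2554, 1.5949) x4=(0.0744, -2.1470)
step 17: x0=(-0.8960, -1.7081) x1=(-1.9922, -0.9870) x2=(-0.4615, -0.6994) x3=(-0.2525, 1.6099) x4=(0.1433, -2.1883)
step 18: x0=(-0.9051, -1.7237) x1=(-1.9853, -0.9670) x2=(-0.4626, -0.6814) x3=(-0.2495, 1.6246) x4=(0.2135, -2.2307)
step 19: x0=(-0.9153, -1.7393) x1=(-1.9775, -0.9474) x2=(-0.4639, -0.6622) x3=(-0.2465, 1.6391) x4=(0.2851, -2.2740)
step 20: x0=(-0.9266, -1.7549) x1=(-1.9685, -0.9283) x2=(-0.4654, -0.6420) x3=(-0.2435, 1.6534) x4=(0.3577, -2.3182)
step 21: x0=(-0.9389, -1.7705) x1=(-1.9586, -0.9097) x2=(-0.4672, -0.6208) x3=(-0.2404, 1.6675) x4=(0.4313, -2.3631)
step 22: x0=(-0.9520, -1.7861) x1=(-1.9476, -0.8916) x2=(-0.4693, -0.5986) x3=(-0.2374, 1.6814) x4=(0.5057, -2.4085)
step 23: x0=(-0.9661, -1.8016) x1=(-1.9357, -0.8739) x2=(-0.4717, -0.5756) x3=(-0.2342, 1.6951) x4=(0.5810, -2.4544)
step 24: x0=(-0.9809, -1.8171) x1=(-1.9228, -0.8567) x2=(-0.4743, -0.5517) x3=(-0.2311, 1.7085) x4=(0.6569, -2.5008)
step 25: x0=(-0.9964, -1.8325) x1=(-1.9090, -0.8400) x2=(-0.4774, -0.5271) x3=(-0.2279, 1.7217) x4=(0.7334, -2.5476)
step 26: x0=(-1.0126, -1.8478) x1=(-1.8942, -0.8238) x2=(-0.4807, -0.5018) x3=(-0.2247, 1.7348) x4=(0.8104, -2.5947)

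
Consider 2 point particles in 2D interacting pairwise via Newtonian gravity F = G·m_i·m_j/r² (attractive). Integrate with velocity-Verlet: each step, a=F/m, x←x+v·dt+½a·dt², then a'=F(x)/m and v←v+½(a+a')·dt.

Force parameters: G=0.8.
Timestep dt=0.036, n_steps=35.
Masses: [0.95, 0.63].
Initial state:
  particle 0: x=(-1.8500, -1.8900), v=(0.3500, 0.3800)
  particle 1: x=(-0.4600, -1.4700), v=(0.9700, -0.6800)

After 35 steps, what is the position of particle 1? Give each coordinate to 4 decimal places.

step 0: x0=(-1.8500, -1.8900) x1=(-0.4600, -1.4700)
step 1: x0=(-1.8373, -1.8763) x1=(-0.4253, -1.4945)
step 2: x0=(-1.8242, -1.8625) x1=(-0.3911, -1.5192)
step 3: x0=(-1.8109, -1.8486) x1=(-0.3572, -1.5440)
step 4: x0=(-1.7972, -1.8347) x1=(-0.3239, -1.5689)
step 5: x0=(-1.7833, -1.8207) x1=(-0.2909, -1.5938)
step 6: x0=(-1.7691, -1.8066) x1=(-0.2584, -1.6188)
step 7: x0=(-1.7547, -1.7926) x1=(-0.2263, -1.6439)
step 8: x0=(-1.7399, -1.7785) x1=(-0.1946, -1.6690)
step 9: x0=(-1.7249, -1.7644) x1=(-0.1634, -1.6941)
step 10: x0=(-1.7096, -1.7503) x1=(-0.1325, -1.7192)
step 11: x0=(-1.6941, -1.7361) x1=(-0.1020, -1.7444)
step 12: x0=(-1.6782, -1.7220) x1=(-0.0720, -1.7696)
step 13: x0=(-1.6622, -1.7079) x1=(-0.0423, -1.7947)
step 14: x0=(-1.6459, -1.6938) x1=(-0.0129, -1.8198)
step 15: x0=(-1.6293, -1.6797) x1=(0.0160, -1.8449)
step 16: x0=(-1.6125, -1.6656) x1=(0.0446, -1.8700)
step 17: x0=(-1.5955, -1.6516) x1=(0.0729, -1.8950)
step 18: x0=(-1.5783, -1.6376) x1=(0.1008, -1.9199)
step 19: x0=(-1.5608, -1.6236) x1=(0.1284, -1.9449)
step 20: x0=(-1.5431, -1.6097) x1=(0.1556, -1.9697)
step 21: x0=(-1.5252, -1.5958) x1=(0.1825, -1.9945)
step 22: x0=(-1.5071, -1.5820) x1=(0.2091, -2.0192)
step 23: x0=(-1.4888, -1.5682) x1=(0.2354, -2.0438)
step 24: x0=(-1.4703, -1.5545) x1=(0.2615, -2.0684)
step 25: x0=(-1.4516, -1.5408) x1=(0.2872, -2.0928)
step 26: x0=(-1.4327, -1.5272) x1=(0.3126, -2.1172)
step 27: x0=(-1.4136, -1.5137) x1=(0.3378, -2.1415)
step 28: x0=(-1.3944, -1.5002) x1=(0.3627, -2.1657)
step 29: x0=(-1.3749, -1.4868) x1=(0.3873, -2.1897)
step 30: x0=(-1.3554, -1.4734) x1=(0.4117, -2.2137)
step 31: x0=(-1.3356, -1.4601) x1=(0.4358, -2.2376)
step 32: x0=(-1.3157, -1.4469) x1=(0.4597, -2.2614)
step 33: x0=(-1.2956, -1.4338) x1=(0.4834, -2.2850)
step 34: x0=(-1.2754, -1.4207) x1=(0.5068, -2.3086)
step 35: x0=(-1.2550, -1.4077) x1=(0.5300, -2.3320)

(0.5300, -2.3320)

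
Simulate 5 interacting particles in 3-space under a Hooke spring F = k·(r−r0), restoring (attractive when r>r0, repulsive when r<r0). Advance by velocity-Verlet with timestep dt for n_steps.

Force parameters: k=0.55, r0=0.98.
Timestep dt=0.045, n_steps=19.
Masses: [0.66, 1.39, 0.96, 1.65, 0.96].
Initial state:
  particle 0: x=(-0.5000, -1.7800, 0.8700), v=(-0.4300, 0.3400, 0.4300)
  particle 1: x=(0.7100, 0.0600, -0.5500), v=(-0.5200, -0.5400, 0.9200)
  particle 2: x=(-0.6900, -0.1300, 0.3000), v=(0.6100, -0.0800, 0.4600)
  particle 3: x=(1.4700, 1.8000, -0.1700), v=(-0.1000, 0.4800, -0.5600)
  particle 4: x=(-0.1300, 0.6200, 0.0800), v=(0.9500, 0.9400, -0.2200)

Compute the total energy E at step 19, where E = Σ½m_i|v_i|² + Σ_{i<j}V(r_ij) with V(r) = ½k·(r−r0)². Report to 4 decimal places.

step 0: x0=(-0.5000, -1.7800, 0.8700) x1=(0.7100, 0.0600, -0.5500) x2=(-0.6900, -0.1300, 0.3000) x3=(1.4700, 1.8000, -0.1700) x4=(-0.1300, 0.6200, 0.0800)
step 1: x0=(-0.5173, -1.7595, 0.8873) x1=(0.6862, 0.0356, -0.5080) x2=(-0.6613, -0.1332, 0.3205) x3=(1.4641, 1.8197, -0.1948) x4=(-0.0868, 0.6617, 0.0702)
step 2: x0=(-0.5305, -1.7288, 0.9005) x1=(0.6615, 0.0110, -0.4648) x2=(-0.6304, -0.1357, 0.3404) x3=(1.4554, 1.8358, -0.2189) x4=(-0.0429, 0.7023, 0.0608)
step 3: x0=(-0.5393, -1.6880, 0.9095) x1=(0.6362, -0.0136, -0.4206) x2=(-0.5971, -0.1373, 0.3599) x3=(1.4440, 1.8480, -0.2421) x4=(0.0015, 0.7415, 0.0518)
step 4: x0=(-0.5440, -1.6373, 0.9144) x1=(0.6103, -0.0382, -0.3755) x2=(-0.5617, -0.1379, 0.3788) x3=(1.4300, 1.8566, -0.2645) x4=(0.0463, 0.7793, 0.0433)
step 5: x0=(-0.5443, -1.5770, 0.9153) x1=(0.5838, -0.0628, -0.3294) x2=(-0.5243, -0.1374, 0.3971) x3=(1.4133, 1.8615, -0.2859) x4=(0.0913, 0.8158, 0.0352)
step 6: x0=(-0.5403, -1.5074, 0.9121) x1=(0.5569, -0.0871, -0.2826) x2=(-0.4849, -0.1358, 0.4149) x3=(1.3940, 1.8627, -0.3063) x4=(0.1365, 0.8507, 0.0276)
step 7: x0=(-0.5321, -1.4289, 0.9051) x1=(0.5297, -0.1112, -0.2352) x2=(-0.4437, -0.1330, 0.4320) x3=(1.3723, 1.8603, -0.3256) x4=(0.1817, 0.8840, 0.0206)
step 8: x0=(-0.5197, -1.3420, 0.8944) x1=(0.5023, -0.1349, -0.1872) x2=(-0.4008, -0.1288, 0.4485) x3=(1.3482, 1.8544, -0.3439) x4=(0.2267, 0.9157, 0.0142)
step 9: x0=(-0.5033, -1.2472, 0.8801) x1=(0.4747, -0.1582, -0.1388) x2=(-0.3564, -0.1232, 0.4642) x3=(1.3218, 1.8450, -0.3610) x4=(0.2716, 0.9458, 0.0083)
step 10: x0=(-0.4831, -1.1452, 0.8625) x1=(0.4471, -0.1808, -0.0901) x2=(-0.3105, -0.1161, 0.4793) x3=(1.2933, 1.8324, -0.3770) x4=(0.3161, 0.9742, 0.0030)
step 11: x0=(-0.4591, -1.0364, 0.8417) x1=(0.4196, -0.2026, -0.0412) x2=(-0.2633, -0.1073, 0.4937) x3=(1.2627, 1.8165, -0.3919) x4=(0.3602, 1.0008, -0.0017)
step 12: x0=(-0.4318, -0.9217, 0.8181) x1=(0.3922, -0.2237, 0.0078) x2=(-0.2149, -0.0968, 0.5074) x3=(1.2301, 1.7975, -0.4055) x4=(0.4038, 1.0257, -0.0057)
step 13: x0=(-0.4013, -0.8015, 0.7919) x1=(0.3652, -0.2437, 0.0566) x2=(-0.1653, -0.0845, 0.5204) x3=(1.1957, 1.7755, -0.4180) x4=(0.4468, 1.0487, -0.0091)
step 14: x0=(-0.3679, -0.6767, 0.7633) x1=(0.3386, -0.2628, 0.1052) x2=(-0.1148, -0.0702, 0.5326) x3=(1.1596, 1.7508, -0.4294) x4=(0.4892, 1.0699, -0.0119)
step 15: x0=(-0.3322, -0.5479, 0.7328) x1=(0.3125, -0.2807, 0.1534) x2=(-0.0633, -0.0538, 0.5442) x3=(1.1220, 1.7234, -0.4396) x4=(0.5308, 1.0893, -0.0140)
step 16: x0=(-0.2944, -0.4158, 0.7006) x1=(0.2871, -0.2976, 0.2011) x2=(-0.0109, -0.0353, 0.5550) x3=(1.0829, 1.6935, -0.4486) x4=(0.5716, 1.1068, -0.0154)
step 17: x0=(-0.2551, -0.2807, 0.6671) x1=(0.2625, -0.3133, 0.2480) x2=(0.0424, -0.0146, 0.5651) x3=(1.0426, 1.6613, -0.4565) x4=(0.6115, 1.1224, -0.0161)
step 18: x0=(-0.2150, -0.1432, 0.6324) x1=(0.2387, -0.3280, 0.2942) x2=(0.0968, 0.0084, 0.5746) x3=(1.0011, 1.6270, -0.4634) x4=(0.6506, 1.1362, -0.0160)
step 19: x0=(-0.1744, -0.0032, 0.5967) x1=(0.2157, -0.3417, 0.3394) x2=(0.1525, 0.0335, 0.5835) x3=(0.9586, 1.5908, -0.4693) x4=(0.6888, 1.1483, -0.0150)
step 0 velocities: v0=(-0.4300, 0.3400, 0.4300) v1=(-0.5200, -0.5400, 0.9200) v2=(0.6100, -0.0800, 0.4600) v3=(-0.1000, 0.4800, -0.5600) v4=(0.9500, 0.9400, -0.2200)
step 0: KE=2.7599, PE=6.1926, E=8.9525
step 19 velocities: v0=(0.9020, 3.1382, -0.8050) v1=(-0.5025, -0.2972, 0.9968) v2=(1.2510, 0.5795, 0.1916) v3=(-0.9553, -0.8247, -0.1198) v4=(0.8380, 0.2476, 0.0296)
step 19: KE=7.2824, PE=1.6688, E=8.9512

8.9512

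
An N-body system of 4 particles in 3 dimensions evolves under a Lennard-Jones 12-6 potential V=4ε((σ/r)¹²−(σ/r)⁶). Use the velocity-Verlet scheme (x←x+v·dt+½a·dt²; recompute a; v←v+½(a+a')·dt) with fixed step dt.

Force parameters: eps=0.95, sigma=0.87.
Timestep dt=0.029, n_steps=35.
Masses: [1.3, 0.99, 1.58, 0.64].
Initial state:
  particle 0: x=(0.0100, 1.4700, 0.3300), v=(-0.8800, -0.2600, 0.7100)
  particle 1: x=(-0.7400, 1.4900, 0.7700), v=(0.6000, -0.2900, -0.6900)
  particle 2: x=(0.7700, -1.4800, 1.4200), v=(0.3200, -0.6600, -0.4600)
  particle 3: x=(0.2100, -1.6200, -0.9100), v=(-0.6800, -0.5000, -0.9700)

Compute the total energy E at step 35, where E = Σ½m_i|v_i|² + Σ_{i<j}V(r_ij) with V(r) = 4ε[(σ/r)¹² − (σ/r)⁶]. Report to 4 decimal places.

2.6242

step 0: x0=(0.0100, 1.4700, 0.3300) x1=(-0.7400, 1.4900, 0.7700) x2=(0.7700, -1.4800, 1.4200) x3=(0.2100, -1.6200, -0.9100)
step 1: x0=(-0.0082, 1.4623, 0.3463) x1=(-0.7322, 1.4818, 0.7556) x2=(0.7793, -1.4991, 1.4067) x3=(0.1903, -1.6345, -0.9381)
step 2: x0=(0.0062, 1.4536, 0.3442) x1=(-0.7672, 1.4748, 0.7655) x2=(0.7886, -1.5183, 1.3933) x3=(0.1706, -1.6490, -0.9662)
step 3: x0=(0.0322, 1.4447, 0.3357) x1=(-0.8175, 1.4683, 0.7836) x2=(0.7978, -1.5374, 1.3799) x3=(0.1509, -1.6635, -0.9943)
step 4: x0=(0.0590, 1.4357, 0.3268) x1=(-0.8688, 1.4617, 0.8023) x2=(0.8071, -1.5565, 1.3666) x3=(0.1312, -1.6780, -1.0223)
step 5: x0=(0.0844, 1.4268, 0.3186) x1=(-0.9183, 1.4551, 0.8200) x2=(0.8164, -1.5757, 1.3532) x3=(0.1115, -1.6924, -1.0503)
step 6: x0=(0.1084, 1.4179, 0.3112) x1=(-0.9659, 1.4484, 0.8368) x2=(0.8256, -1.5948, 1.3398) x3=(0.0918, -1.7069, -1.0783)
step 7: x0=(0.1312, 1.4090, 0.3043) x1=(-1.0119, 1.4417, 0.8529) x2=(0.8349, -1.6139, 1.3264) x3=(0.0721, -1.7214, -1.1063)
step 8: x0=(0.1532, 1.4002, 0.2979) x1=(-1.0568, 1.4350, 0.8684) x2=(0.8441, -1.6331, 1.3130) x3=(0.0524, -1.7358, -1.1342)
step 9: x0=(0.1745, 1.3914, 0.2917) x1=(-1.1009, 1.4282, 0.8835) x2=(0.8534, -1.6522, 1.2995) x3=(0.0328, -1.7503, -1.1622)
step 10: x0=(0.1953, 1.3826, 0.2858) x1=(-1.1444, 1.4214, 0.8984) x2=(0.8626, -1.6713, 1.2861) x3=(0.0131, -1.7648, -1.1901)
step 11: x0=(0.2158, 1.3738, 0.2800) x1=(-1.1874, 1.4146, 0.9130) x2=(0.8719, -1.6904, 1.2727) x3=(-0.0066, -1.7792, -1.2180)
step 12: x0=(0.2360, 1.3650, 0.2743) x1=(-1.2300, 1.4078, 0.9274) x2=(0.8811, -1.7096, 1.2592) x3=(-0.0262, -1.7937, -1.2459)
step 13: x0=(0.2560, 1.3562, 0.2688) x1=(-1.2724, 1.4010, 0.9418) x2=(0.8904, -1.7287, 1.2458) x3=(-0.0459, -1.8081, -1.2738)
step 14: x0=(0.2759, 1.3474, 0.2633) x1=(-1.3146, 1.3942, 0.9560) x2=(0.8996, -1.7478, 1.2324) x3=(-0.0655, -1.8226, -1.3016)
step 15: x0=(0.2957, 1.3386, 0.2578) x1=(-1.3566, 1.3873, 0.9702) x2=(0.9089, -1.7669, 1.2189) x3=(-0.0852, -1.8370, -1.3295)
step 16: x0=(0.3153, 1.3298, 0.2524) x1=(-1.3985, 1.3805, 0.9843) x2=(0.9181, -1.7860, 1.2055) x3=(-0.1048, -1.8515, -1.3573)
step 17: x0=(0.3349, 1.3210, 0.2470) x1=(-1.4403, 1.3736, 0.9984) x2=(0.9273, -1.8052, 1.1920) x3=(-0.1245, -1.8659, -1.3851)
step 18: x0=(0.3544, 1.3122, 0.2417) x1=(-1.4821, 1.3668, 1.0125) x2=(0.9366, -1.8243, 1.1785) x3=(-0.1441, -1.8803, -1.4130)
step 19: x0=(0.3739, 1.3034, 0.2363) x1=(-1.5237, 1.3599, 1.0265) x2=(0.9458, -1.8434, 1.1651) x3=(-0.1637, -1.8948, -1.4408)
step 20: x0=(0.3933, 1.2946, 0.2310) x1=(-1.5653, 1.3531, 1.0405) x2=(0.9550, -1.8625, 1.1516) x3=(-0.1834, -1.9092, -1.4686)
step 21: x0=(0.4127, 1.2858, 0.2257) x1=(-1.6069, 1.3462, 1.0545) x2=(0.9643, -1.8816, 1.1381) x3=(-0.2030, -1.9237, -1.4964)
step 22: x0=(0.4321, 1.2770, 0.2204) x1=(-1.6484, 1.3394, 1.0685) x2=(0.9735, -1.9007, 1.1246) x3=(-0.2226, -1.9381, -1.5241)
step 23: x0=(0.4515, 1.2682, 0.2151) x1=(-1.6900, 1.3325, 1.0824) x2=(0.9827, -1.9198, 1.1111) x3=(-0.2422, -1.9525, -1.5519)
step 24: x0=(0.4708, 1.2594, 0.2098) x1=(-1.7314, 1.3257, 1.0964) x2=(0.9919, -1.9389, 1.0977) x3=(-0.2618, -1.9669, -1.5797)
step 25: x0=(0.4901, 1.2506, 0.2046) x1=(-1.7729, 1.3188, 1.1103) x2=(1.0011, -1.9580, 1.0842) x3=(-0.2814, -1.9814, -1.6074)
step 26: x0=(0.5095, 1.2418, 0.1993) x1=(-1.8144, 1.3120, 1.1243) x2=(1.0104, -1.9772, 1.0707) x3=(-0.3010, -1.9958, -1.6352)
step 27: x0=(0.5288, 1.2330, 0.1940) x1=(-1.8558, 1.3051, 1.1382) x2=(1.0196, -1.9963, 1.0572) x3=(-0.3206, -2.0102, -1.6629)
step 28: x0=(0.5481, 1.2242, 0.1888) x1=(-1.8973, 1.2983, 1.1522) x2=(1.0288, -2.0154, 1.0437) x3=(-0.3402, -2.0247, -1.6907)
step 29: x0=(0.5674, 1.2154, 0.1835) x1=(-1.9387, 1.2914, 1.1661) x2=(1.0380, -2.0345, 1.0302) x3=(-0.3598, -2.0391, -1.7184)
step 30: x0=(0.5867, 1.2066, 0.1783) x1=(-1.9801, 1.2845, 1.1800) x2=(1.0472, -2.0536, 1.0167) x3=(-0.3794, -2.0535, -1.7462)
step 31: x0=(0.6059, 1.1978, 0.1730) x1=(-2.0215, 1.2777, 1.1940) x2=(1.0564, -2.0727, 1.0032) x3=(-0.3990, -2.0679, -1.7739)
step 32: x0=(0.6252, 1.1890, 0.1678) x1=(-2.0629, 1.2708, 1.2079) x2=(1.0657, -2.0918, 0.9897) x3=(-0.4186, -2.0823, -1.8016)
step 33: x0=(0.6445, 1.1802, 0.1625) x1=(-2.1043, 1.2639, 1.2218) x2=(1.0749, -2.1109, 0.9762) x3=(-0.4382, -2.0968, -1.8293)
step 34: x0=(0.6638, 1.1714, 0.1572) x1=(-2.1457, 1.2571, 1.2357) x2=(1.0841, -2.1300, 0.9627) x3=(-0.4578, -2.1112, -1.8570)
step 35: x0=(0.6830, 1.1626, 0.1520) x1=(-2.1871, 1.2502, 1.2496) x2=(1.0933, -2.1491, 0.9492) x3=(-0.4774, -2.1256, -1.8847)
step 0 velocities: v0=(-0.8800, -0.2600, 0.7100) v1=(0.6000, -0.2900, -0.6900) v2=(0.3200, -0.6600, -0.4600) v3=(-0.6800, -0.5000, -0.9700)
step 0: KE=2.4517, PE=-0.0069, E=2.4448
step 35 velocities: v0=(0.6645, -0.3039, -0.1810) v1=(-1.4272, -0.2366, 0.4799) v2=(0.3176, -0.6584, -0.4658) v3=(-0.6754, -0.4972, -0.9555)
step 35: KE=2.6292, PE=-0.0050, E=2.6242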